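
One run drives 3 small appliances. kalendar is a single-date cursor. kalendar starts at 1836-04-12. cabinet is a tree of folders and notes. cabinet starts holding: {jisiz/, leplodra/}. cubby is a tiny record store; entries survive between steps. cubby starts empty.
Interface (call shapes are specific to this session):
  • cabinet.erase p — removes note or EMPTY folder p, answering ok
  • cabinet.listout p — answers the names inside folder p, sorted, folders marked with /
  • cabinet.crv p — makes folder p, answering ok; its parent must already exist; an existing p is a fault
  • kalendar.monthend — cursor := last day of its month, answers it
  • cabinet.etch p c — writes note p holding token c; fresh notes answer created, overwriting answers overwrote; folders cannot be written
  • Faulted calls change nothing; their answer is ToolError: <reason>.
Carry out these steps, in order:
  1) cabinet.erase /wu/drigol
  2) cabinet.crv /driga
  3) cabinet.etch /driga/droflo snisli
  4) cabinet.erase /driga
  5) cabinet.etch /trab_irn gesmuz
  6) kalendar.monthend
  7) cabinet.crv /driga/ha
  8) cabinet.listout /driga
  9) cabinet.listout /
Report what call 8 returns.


-- 1. erase(p=/wu/drigol) ~> ToolError: not found
-- 2. crv(p=/driga) ~> ok
-- 3. etch(p=/driga/droflo, c=snisli) ~> created
-- 4. erase(p=/driga) ~> ToolError: not empty
-- 5. etch(p=/trab_irn, c=gesmuz) ~> created
-- 6. monthend() ~> 1836-04-30
-- 7. crv(p=/driga/ha) ~> ok
-- 8. listout(p=/driga) ~> [droflo, ha/]
-- 9. listout(p=/) ~> [driga/, jisiz/, leplodra/, trab_irn]

Answer: [droflo, ha/]


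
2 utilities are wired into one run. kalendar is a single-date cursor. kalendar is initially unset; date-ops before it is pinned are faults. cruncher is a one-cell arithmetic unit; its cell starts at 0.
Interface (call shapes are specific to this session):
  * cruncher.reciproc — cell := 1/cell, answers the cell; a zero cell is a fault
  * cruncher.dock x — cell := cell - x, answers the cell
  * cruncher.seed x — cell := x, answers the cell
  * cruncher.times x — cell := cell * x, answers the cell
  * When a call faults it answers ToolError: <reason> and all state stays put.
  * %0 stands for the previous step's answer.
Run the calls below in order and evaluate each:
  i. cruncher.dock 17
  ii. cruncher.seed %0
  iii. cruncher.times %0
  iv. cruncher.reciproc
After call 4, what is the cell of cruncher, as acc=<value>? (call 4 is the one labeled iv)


Answer: acc=1/289

Derivation:
# cruncher.dock(x='17') == -17
# cruncher.seed(x='%0') == -17
# cruncher.times(x='%0') == 289
# cruncher.reciproc() == 1/289


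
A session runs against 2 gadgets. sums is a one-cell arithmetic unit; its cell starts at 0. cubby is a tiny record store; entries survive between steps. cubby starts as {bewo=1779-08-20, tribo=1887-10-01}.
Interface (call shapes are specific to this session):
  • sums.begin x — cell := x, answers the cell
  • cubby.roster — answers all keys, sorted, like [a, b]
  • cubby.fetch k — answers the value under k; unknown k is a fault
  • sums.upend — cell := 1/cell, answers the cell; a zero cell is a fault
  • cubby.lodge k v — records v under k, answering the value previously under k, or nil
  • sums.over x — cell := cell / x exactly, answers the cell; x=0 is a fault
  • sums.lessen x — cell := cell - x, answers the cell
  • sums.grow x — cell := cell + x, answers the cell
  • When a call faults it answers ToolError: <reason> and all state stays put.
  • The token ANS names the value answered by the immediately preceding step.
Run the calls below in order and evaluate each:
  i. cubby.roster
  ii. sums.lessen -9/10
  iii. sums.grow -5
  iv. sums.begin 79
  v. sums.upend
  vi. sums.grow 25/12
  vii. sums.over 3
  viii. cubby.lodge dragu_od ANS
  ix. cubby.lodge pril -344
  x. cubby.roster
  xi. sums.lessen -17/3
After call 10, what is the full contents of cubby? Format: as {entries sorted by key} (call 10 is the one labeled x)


> cubby.roster
[out] [bewo, tribo]
> sums.lessen x: -9/10
[out] 9/10
> sums.grow x: -5
[out] -41/10
> sums.begin x: 79
[out] 79
> sums.upend
[out] 1/79
> sums.grow x: 25/12
[out] 1987/948
> sums.over x: 3
[out] 1987/2844
> cubby.lodge k: dragu_od v: ANS
[out] nil
> cubby.lodge k: pril v: -344
[out] nil
> cubby.roster
[out] [bewo, dragu_od, pril, tribo]
> sums.lessen x: -17/3
[out] 18103/2844

Answer: {bewo=1779-08-20, dragu_od=1987/2844, pril=-344, tribo=1887-10-01}


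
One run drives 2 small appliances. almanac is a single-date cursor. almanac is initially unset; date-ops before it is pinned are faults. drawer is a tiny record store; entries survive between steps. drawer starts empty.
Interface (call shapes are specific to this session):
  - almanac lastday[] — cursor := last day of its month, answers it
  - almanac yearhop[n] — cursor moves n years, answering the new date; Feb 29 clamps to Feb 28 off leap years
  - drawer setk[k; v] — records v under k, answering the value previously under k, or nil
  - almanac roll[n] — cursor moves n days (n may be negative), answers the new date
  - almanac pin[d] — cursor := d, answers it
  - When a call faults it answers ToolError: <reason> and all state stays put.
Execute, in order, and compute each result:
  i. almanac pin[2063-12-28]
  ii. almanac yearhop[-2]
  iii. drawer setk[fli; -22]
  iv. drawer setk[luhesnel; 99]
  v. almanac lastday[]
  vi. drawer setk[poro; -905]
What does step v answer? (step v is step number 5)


Answer: 2061-12-31

Derivation:
# almanac pin(d=2063-12-28) ~> 2063-12-28
# almanac yearhop(n=-2) ~> 2061-12-28
# drawer setk(k=fli, v=-22) ~> nil
# drawer setk(k=luhesnel, v=99) ~> nil
# almanac lastday() ~> 2061-12-31
# drawer setk(k=poro, v=-905) ~> nil


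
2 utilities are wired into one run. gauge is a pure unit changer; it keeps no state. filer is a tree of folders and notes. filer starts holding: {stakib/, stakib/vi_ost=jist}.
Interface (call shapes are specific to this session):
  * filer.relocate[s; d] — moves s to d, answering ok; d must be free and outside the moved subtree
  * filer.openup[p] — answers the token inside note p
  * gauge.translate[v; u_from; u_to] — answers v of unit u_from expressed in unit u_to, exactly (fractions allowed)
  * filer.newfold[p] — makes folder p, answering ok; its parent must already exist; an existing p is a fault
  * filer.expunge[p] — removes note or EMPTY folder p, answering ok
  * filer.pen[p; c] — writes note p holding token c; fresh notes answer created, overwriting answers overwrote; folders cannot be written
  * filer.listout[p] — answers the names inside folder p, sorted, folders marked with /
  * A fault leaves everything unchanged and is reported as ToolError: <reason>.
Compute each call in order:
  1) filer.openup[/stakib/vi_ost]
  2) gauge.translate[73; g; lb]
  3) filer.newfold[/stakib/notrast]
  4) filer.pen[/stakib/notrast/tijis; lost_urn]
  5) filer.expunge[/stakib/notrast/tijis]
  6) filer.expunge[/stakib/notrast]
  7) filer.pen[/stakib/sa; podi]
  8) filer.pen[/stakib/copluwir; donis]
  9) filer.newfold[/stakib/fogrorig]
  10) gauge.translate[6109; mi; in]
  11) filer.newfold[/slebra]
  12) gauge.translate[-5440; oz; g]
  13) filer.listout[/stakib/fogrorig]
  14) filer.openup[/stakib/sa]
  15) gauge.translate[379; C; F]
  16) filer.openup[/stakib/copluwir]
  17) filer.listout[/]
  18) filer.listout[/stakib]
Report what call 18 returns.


Answer: [copluwir, fogrorig/, sa, vi_ost]

Derivation:
I run filer.openup passing p='/stakib/vi_ost', yielding jist.
Then gauge.translate passing v='73', u_from='g', u_to='lb', yielding 7300000/45359237.
Then filer.newfold passing p='/stakib/notrast', yielding ok.
I use filer.pen passing p='/stakib/notrast/tijis', c='lost_urn', which returns created.
I use filer.expunge passing p='/stakib/notrast/tijis': ok.
I call filer.expunge passing p='/stakib/notrast', giving ok.
Now I run filer.pen passing p='/stakib/sa', c='podi', → created.
Calling filer.pen passing p='/stakib/copluwir', c='donis', and get created.
Then filer.newfold passing p='/stakib/fogrorig', and see ok.
Using gauge.translate passing v='6109', u_from='mi', u_to='in': 387066240.
Now I run filer.newfold passing p='/slebra', which returns ok.
Invoking gauge.translate passing v='-5440', u_from='oz', u_to='g', — result: -771107029/5000.
Now I run filer.listout passing p='/stakib/fogrorig', giving [].
I run filer.openup passing p='/stakib/sa': podi.
Invoking gauge.translate passing v='379', u_from='C', u_to='F', which returns 3571/5.
Using filer.openup passing p='/stakib/copluwir', yielding donis.
I run filer.listout passing p='/', → [slebra/, stakib/].
Invoking filer.listout passing p='/stakib', and observe [copluwir, fogrorig/, sa, vi_ost].


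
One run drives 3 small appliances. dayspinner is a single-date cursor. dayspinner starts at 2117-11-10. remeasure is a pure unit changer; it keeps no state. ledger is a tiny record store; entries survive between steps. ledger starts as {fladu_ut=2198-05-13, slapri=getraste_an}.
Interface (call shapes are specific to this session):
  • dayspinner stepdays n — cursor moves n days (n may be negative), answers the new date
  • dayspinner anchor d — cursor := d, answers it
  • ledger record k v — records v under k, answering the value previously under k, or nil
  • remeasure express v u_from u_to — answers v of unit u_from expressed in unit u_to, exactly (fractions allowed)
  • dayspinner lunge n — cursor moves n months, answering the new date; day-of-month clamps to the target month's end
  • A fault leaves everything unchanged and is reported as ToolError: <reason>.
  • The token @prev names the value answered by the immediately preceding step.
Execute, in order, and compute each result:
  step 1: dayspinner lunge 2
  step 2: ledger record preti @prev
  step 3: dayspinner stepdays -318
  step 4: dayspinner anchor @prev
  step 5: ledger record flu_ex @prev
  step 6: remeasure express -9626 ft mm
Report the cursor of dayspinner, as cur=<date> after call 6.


I use dayspinner lunge on n: 2, and get 2118-01-10.
Calling ledger record on k: preti, v: @prev, which returns nil.
Calling dayspinner stepdays on n: -318, and get 2117-02-26.
Invoking dayspinner anchor on d: @prev, yielding 2117-02-26.
I call ledger record on k: flu_ex, v: @prev, giving nil.
Now I run remeasure express on v: -9626, u_from: ft, u_to: mm, which returns -14670024/5.

Answer: cur=2117-02-26


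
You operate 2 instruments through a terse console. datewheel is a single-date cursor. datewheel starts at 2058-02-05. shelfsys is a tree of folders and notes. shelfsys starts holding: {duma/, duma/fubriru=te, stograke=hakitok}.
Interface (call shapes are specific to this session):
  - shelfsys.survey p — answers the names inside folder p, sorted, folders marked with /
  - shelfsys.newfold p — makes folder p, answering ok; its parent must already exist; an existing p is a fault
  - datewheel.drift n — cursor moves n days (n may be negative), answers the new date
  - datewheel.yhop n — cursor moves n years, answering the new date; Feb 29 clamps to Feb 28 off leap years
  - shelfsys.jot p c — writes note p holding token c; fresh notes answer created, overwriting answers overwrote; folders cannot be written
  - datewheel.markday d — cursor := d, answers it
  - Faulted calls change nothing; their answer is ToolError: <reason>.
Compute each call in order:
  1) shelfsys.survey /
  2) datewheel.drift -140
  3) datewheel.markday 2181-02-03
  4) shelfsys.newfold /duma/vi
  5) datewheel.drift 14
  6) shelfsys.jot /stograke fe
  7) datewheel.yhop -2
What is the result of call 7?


>>> shelfsys.survey /
[out] [duma/, stograke]
>>> datewheel.drift -140
[out] 2057-09-18
>>> datewheel.markday 2181-02-03
[out] 2181-02-03
>>> shelfsys.newfold /duma/vi
[out] ok
>>> datewheel.drift 14
[out] 2181-02-17
>>> shelfsys.jot /stograke fe
[out] overwrote
>>> datewheel.yhop -2
[out] 2179-02-17

Answer: 2179-02-17


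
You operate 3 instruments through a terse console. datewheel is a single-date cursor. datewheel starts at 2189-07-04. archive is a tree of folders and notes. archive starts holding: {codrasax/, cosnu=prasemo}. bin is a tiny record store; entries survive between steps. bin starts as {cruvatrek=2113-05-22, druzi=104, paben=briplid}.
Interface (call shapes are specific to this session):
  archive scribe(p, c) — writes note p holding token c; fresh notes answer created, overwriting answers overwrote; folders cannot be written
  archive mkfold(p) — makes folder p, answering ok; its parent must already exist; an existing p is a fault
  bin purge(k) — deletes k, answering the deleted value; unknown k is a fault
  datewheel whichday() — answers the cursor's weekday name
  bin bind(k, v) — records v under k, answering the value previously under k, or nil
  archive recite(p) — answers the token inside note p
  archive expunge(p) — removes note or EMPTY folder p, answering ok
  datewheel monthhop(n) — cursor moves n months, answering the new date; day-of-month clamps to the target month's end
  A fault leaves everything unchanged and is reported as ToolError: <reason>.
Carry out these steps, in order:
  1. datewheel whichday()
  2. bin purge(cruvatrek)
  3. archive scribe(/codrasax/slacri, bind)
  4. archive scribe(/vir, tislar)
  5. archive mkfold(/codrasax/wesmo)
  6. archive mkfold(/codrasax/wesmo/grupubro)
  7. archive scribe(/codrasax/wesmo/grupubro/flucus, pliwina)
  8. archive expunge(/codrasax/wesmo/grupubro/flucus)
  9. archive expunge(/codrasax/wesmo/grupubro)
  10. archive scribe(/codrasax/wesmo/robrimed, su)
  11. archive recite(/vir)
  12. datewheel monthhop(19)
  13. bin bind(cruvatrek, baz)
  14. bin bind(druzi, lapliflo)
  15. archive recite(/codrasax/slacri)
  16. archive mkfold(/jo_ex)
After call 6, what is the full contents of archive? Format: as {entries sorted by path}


// 1. datewheel whichday() : Saturday
// 2. bin purge(k='cruvatrek') : 2113-05-22
// 3. archive scribe(p='/codrasax/slacri', c='bind') : created
// 4. archive scribe(p='/vir', c='tislar') : created
// 5. archive mkfold(p='/codrasax/wesmo') : ok
// 6. archive mkfold(p='/codrasax/wesmo/grupubro') : ok
// 7. archive scribe(p='/codrasax/wesmo/grupubro/flucus', c='pliwina') : created
// 8. archive expunge(p='/codrasax/wesmo/grupubro/flucus') : ok
// 9. archive expunge(p='/codrasax/wesmo/grupubro') : ok
// 10. archive scribe(p='/codrasax/wesmo/robrimed', c='su') : created
// 11. archive recite(p='/vir') : tislar
// 12. datewheel monthhop(n='19') : 2191-02-04
// 13. bin bind(k='cruvatrek', v='baz') : nil
// 14. bin bind(k='druzi', v='lapliflo') : 104
// 15. archive recite(p='/codrasax/slacri') : bind
// 16. archive mkfold(p='/jo_ex') : ok

Answer: {codrasax/, codrasax/slacri=bind, codrasax/wesmo/, codrasax/wesmo/grupubro/, cosnu=prasemo, vir=tislar}


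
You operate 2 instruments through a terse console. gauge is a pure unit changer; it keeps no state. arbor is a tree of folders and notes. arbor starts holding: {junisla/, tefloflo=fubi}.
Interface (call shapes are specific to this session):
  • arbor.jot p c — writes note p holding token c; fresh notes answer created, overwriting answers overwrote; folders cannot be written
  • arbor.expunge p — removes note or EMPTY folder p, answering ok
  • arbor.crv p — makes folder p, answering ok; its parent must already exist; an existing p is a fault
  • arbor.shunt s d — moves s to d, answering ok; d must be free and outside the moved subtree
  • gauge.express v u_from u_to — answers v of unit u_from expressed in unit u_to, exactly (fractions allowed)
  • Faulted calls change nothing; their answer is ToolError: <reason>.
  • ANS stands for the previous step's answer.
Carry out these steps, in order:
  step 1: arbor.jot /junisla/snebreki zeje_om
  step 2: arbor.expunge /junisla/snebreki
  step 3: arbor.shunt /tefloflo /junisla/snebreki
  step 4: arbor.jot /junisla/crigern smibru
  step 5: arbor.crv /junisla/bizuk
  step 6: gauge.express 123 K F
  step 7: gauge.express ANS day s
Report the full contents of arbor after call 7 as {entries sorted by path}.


Answer: {junisla/, junisla/bizuk/, junisla/crigern=smibru, junisla/snebreki=fubi}

Derivation:
Step: arbor.jot[p→/junisla/snebreki; c→zeje_om]
Result: created
Step: arbor.expunge[p→/junisla/snebreki]
Result: ok
Step: arbor.shunt[s→/tefloflo; d→/junisla/snebreki]
Result: ok
Step: arbor.jot[p→/junisla/crigern; c→smibru]
Result: created
Step: arbor.crv[p→/junisla/bizuk]
Result: ok
Step: gauge.express[v→123; u_from→K; u_to→F]
Result: -23827/100
Step: gauge.express[v→ANS; u_from→day; u_to→s]
Result: -20586528


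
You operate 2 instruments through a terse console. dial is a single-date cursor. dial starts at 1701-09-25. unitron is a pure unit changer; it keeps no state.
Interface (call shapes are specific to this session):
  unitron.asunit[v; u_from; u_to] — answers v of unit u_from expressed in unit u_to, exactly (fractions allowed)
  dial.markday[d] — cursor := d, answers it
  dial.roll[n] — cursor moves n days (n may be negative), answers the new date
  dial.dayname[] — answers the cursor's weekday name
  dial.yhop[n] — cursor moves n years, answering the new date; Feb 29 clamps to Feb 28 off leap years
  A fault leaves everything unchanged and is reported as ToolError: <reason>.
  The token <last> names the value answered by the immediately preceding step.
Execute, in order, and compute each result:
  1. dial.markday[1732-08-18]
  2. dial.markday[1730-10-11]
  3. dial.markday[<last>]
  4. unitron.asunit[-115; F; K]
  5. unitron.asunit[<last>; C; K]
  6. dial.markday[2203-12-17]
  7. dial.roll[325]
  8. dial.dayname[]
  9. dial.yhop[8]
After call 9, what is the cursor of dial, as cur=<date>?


! dial.markday(1732-08-18) ~> 1732-08-18
! dial.markday(1730-10-11) ~> 1730-10-11
! dial.markday(<last>) ~> 1730-10-11
! unitron.asunit(-115, F, K) ~> 11489/60
! unitron.asunit(<last>, C, K) ~> 13939/30
! dial.markday(2203-12-17) ~> 2203-12-17
! dial.roll(325) ~> 2204-11-06
! dial.dayname() ~> Tuesday
! dial.yhop(8) ~> 2212-11-06

Answer: cur=2212-11-06


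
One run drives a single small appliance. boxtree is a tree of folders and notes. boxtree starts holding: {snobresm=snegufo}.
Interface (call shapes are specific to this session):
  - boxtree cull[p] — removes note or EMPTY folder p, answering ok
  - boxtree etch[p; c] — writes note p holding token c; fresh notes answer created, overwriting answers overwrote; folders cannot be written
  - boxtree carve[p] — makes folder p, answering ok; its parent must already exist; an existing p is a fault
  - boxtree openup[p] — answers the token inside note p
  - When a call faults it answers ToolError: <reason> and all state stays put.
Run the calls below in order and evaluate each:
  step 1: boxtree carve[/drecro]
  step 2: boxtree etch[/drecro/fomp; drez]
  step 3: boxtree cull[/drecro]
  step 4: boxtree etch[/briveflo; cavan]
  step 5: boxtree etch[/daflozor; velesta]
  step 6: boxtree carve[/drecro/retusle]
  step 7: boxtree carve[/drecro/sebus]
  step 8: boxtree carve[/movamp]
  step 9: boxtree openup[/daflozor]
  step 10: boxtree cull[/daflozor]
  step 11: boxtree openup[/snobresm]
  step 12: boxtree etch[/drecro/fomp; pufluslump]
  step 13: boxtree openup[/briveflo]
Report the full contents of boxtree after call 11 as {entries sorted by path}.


·→ boxtree carve(p: /drecro)
·← ok
·→ boxtree etch(p: /drecro/fomp, c: drez)
·← created
·→ boxtree cull(p: /drecro)
·← ToolError: not empty
·→ boxtree etch(p: /briveflo, c: cavan)
·← created
·→ boxtree etch(p: /daflozor, c: velesta)
·← created
·→ boxtree carve(p: /drecro/retusle)
·← ok
·→ boxtree carve(p: /drecro/sebus)
·← ok
·→ boxtree carve(p: /movamp)
·← ok
·→ boxtree openup(p: /daflozor)
·← velesta
·→ boxtree cull(p: /daflozor)
·← ok
·→ boxtree openup(p: /snobresm)
·← snegufo
·→ boxtree etch(p: /drecro/fomp, c: pufluslump)
·← overwrote
·→ boxtree openup(p: /briveflo)
·← cavan

Answer: {briveflo=cavan, drecro/, drecro/fomp=drez, drecro/retusle/, drecro/sebus/, movamp/, snobresm=snegufo}


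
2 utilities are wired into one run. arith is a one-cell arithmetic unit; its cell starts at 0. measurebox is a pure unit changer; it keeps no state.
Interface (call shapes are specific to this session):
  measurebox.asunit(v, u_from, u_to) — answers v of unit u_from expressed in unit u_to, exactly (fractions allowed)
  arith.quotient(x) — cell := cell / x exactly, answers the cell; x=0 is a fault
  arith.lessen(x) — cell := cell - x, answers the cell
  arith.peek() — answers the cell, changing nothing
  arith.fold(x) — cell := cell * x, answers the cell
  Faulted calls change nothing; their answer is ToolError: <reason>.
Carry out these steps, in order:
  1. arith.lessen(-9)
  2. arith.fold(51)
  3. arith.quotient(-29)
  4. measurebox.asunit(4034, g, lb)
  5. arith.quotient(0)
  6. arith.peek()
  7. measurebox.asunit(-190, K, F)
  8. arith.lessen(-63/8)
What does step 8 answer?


>>> lessen x: -9
[out] 9
>>> fold x: 51
[out] 459
>>> quotient x: -29
[out] -459/29
>>> asunit v: 4034 u_from: g u_to: lb
[out] 403400000/45359237
>>> quotient x: 0
[out] ToolError: division by zero
>>> peek
[out] -459/29
>>> asunit v: -190 u_from: K u_to: F
[out] -80167/100
>>> lessen x: -63/8
[out] -1845/232

Answer: -1845/232


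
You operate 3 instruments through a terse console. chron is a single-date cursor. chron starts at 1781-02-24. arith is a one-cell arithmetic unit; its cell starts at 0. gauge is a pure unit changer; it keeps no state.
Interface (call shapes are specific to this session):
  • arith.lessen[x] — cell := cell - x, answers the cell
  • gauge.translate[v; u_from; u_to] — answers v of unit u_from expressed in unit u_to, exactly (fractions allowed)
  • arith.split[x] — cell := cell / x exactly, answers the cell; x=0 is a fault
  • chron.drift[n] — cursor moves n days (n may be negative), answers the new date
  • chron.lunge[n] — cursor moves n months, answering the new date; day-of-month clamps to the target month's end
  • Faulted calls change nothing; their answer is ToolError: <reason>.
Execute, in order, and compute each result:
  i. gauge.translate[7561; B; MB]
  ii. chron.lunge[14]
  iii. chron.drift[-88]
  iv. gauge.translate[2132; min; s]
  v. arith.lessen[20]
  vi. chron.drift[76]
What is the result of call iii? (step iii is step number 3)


I invoke gauge.translate with v→7561, u_from→B, u_to→MB, and observe 7561/1000000.
Next I call chron.lunge with n→14, and see 1782-04-24.
Invoking chron.drift with n→-88, and see 1782-01-26.
Next I call gauge.translate with v→2132, u_from→min, u_to→s, → 127920.
Now I run arith.lessen with x→20, and get -20.
Next I call chron.drift with n→76, and observe 1782-04-12.

Answer: 1782-01-26


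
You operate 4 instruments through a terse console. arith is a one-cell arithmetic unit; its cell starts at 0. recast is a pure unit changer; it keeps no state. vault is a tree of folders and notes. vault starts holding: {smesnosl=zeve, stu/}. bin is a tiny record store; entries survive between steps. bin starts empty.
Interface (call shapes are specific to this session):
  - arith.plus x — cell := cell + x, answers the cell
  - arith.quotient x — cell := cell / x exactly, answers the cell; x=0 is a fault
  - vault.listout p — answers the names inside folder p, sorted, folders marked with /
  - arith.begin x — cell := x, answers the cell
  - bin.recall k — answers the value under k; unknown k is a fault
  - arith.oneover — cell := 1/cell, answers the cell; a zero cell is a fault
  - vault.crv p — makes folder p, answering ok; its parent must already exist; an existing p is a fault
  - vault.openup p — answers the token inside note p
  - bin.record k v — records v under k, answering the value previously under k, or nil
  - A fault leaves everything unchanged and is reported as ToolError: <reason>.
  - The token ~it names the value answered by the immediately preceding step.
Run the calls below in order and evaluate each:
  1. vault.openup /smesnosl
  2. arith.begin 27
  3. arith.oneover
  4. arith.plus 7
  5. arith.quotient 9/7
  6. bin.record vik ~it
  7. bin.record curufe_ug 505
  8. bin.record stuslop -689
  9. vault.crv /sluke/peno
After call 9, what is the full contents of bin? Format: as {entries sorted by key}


;; 1. vault.openup(p: /smesnosl) : zeve
;; 2. arith.begin(x: 27) : 27
;; 3. arith.oneover() : 1/27
;; 4. arith.plus(x: 7) : 190/27
;; 5. arith.quotient(x: 9/7) : 1330/243
;; 6. bin.record(k: vik, v: ~it) : nil
;; 7. bin.record(k: curufe_ug, v: 505) : nil
;; 8. bin.record(k: stuslop, v: -689) : nil
;; 9. vault.crv(p: /sluke/peno) : ToolError: no parent

Answer: {curufe_ug=505, stuslop=-689, vik=1330/243}


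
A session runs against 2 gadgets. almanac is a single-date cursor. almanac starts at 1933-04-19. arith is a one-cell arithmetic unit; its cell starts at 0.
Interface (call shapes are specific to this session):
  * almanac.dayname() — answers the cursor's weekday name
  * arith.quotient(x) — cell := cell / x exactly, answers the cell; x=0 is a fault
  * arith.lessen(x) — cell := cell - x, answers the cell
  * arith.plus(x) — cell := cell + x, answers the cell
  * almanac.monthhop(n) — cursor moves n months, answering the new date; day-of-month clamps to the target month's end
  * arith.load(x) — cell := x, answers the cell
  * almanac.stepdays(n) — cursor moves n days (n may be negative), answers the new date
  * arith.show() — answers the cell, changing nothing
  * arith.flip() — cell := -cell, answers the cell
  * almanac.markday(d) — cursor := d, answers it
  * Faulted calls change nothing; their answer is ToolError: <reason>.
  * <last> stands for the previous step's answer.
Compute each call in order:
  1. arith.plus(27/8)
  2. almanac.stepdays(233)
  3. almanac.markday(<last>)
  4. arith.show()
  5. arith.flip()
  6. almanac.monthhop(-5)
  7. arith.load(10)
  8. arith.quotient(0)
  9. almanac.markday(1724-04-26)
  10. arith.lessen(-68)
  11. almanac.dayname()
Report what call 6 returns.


I try arith.plus using x=27/8, → 27/8.
I invoke almanac.stepdays using n=233, giving 1933-12-08.
Calling almanac.markday using d=<last>, which returns 1933-12-08.
Then arith.show, → 27/8.
Then arith.flip, → -27/8.
Calling almanac.monthhop using n=-5, yielding 1933-07-08.
I invoke arith.load using x=10, giving 10.
Invoking arith.quotient using x=0, giving ToolError: division by zero.
Next I call almanac.markday using d=1724-04-26, which returns 1724-04-26.
Using arith.lessen using x=-68, which returns 78.
Invoking almanac.dayname(), and observe Wednesday.

Answer: 1933-07-08


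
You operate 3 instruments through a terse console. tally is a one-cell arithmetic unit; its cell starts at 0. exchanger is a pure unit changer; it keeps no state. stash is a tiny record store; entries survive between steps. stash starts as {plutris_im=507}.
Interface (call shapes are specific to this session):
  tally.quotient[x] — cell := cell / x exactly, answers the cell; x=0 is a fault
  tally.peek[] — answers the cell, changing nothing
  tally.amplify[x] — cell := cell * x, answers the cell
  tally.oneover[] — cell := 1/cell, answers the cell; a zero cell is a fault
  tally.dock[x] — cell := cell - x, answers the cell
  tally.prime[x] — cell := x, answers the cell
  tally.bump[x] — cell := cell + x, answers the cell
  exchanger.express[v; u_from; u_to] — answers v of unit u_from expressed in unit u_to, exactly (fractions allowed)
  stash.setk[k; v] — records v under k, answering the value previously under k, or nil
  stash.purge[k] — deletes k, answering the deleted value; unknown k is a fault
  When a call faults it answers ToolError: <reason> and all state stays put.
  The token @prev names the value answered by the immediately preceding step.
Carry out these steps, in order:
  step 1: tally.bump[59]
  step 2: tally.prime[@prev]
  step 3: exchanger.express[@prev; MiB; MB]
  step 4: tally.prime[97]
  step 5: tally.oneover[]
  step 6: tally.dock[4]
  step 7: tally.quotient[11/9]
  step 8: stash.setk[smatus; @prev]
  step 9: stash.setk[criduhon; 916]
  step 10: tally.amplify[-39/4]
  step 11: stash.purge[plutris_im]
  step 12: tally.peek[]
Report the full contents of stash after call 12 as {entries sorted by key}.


Invoking tally.bump using x: 59, — result: 59.
I try tally.prime using x: @prev, which returns 59.
Next I call exchanger.express using v: @prev, u_from: MiB, u_to: MB, yielding 966656/15625.
Next I call tally.prime using x: 97, and observe 97.
I invoke tally.oneover(), and see 1/97.
I try tally.dock using x: 4, giving -387/97.
Then tally.quotient using x: 11/9, → -3483/1067.
I use stash.setk using k: smatus, v: @prev, — result: nil.
I invoke stash.setk using k: criduhon, v: 916, and get nil.
I try tally.amplify using x: -39/4, giving 135837/4268.
I try stash.purge using k: plutris_im, and observe 507.
I use tally.peek, and observe 135837/4268.

Answer: {criduhon=916, smatus=-3483/1067}


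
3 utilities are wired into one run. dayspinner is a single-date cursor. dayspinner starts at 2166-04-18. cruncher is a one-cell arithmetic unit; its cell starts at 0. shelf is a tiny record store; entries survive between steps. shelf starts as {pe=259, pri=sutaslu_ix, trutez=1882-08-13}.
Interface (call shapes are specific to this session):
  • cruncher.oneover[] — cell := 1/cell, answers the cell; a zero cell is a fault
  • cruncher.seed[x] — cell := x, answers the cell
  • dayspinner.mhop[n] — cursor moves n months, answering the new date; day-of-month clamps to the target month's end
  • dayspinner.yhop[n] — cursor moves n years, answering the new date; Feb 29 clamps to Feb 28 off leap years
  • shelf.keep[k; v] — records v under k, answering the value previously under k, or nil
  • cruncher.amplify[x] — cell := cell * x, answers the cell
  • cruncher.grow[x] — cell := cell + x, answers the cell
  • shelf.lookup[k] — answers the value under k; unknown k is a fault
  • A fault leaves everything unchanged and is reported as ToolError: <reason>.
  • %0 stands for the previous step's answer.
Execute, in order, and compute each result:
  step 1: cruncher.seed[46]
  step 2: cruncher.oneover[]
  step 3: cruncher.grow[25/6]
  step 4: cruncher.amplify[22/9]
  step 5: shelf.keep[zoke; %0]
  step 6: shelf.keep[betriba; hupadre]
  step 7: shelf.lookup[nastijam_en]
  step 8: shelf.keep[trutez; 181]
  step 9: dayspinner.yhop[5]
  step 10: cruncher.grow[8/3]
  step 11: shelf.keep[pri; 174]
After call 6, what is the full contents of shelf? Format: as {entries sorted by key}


;; 1. cruncher.seed(x=46) => 46
;; 2. cruncher.oneover() => 1/46
;; 3. cruncher.grow(x=25/6) => 289/69
;; 4. cruncher.amplify(x=22/9) => 6358/621
;; 5. shelf.keep(k=zoke, v=%0) => nil
;; 6. shelf.keep(k=betriba, v=hupadre) => nil
;; 7. shelf.lookup(k=nastijam_en) => ToolError: no such key nastijam_en
;; 8. shelf.keep(k=trutez, v=181) => 1882-08-13
;; 9. dayspinner.yhop(n=5) => 2171-04-18
;; 10. cruncher.grow(x=8/3) => 8014/621
;; 11. shelf.keep(k=pri, v=174) => sutaslu_ix

Answer: {betriba=hupadre, pe=259, pri=sutaslu_ix, trutez=1882-08-13, zoke=6358/621}


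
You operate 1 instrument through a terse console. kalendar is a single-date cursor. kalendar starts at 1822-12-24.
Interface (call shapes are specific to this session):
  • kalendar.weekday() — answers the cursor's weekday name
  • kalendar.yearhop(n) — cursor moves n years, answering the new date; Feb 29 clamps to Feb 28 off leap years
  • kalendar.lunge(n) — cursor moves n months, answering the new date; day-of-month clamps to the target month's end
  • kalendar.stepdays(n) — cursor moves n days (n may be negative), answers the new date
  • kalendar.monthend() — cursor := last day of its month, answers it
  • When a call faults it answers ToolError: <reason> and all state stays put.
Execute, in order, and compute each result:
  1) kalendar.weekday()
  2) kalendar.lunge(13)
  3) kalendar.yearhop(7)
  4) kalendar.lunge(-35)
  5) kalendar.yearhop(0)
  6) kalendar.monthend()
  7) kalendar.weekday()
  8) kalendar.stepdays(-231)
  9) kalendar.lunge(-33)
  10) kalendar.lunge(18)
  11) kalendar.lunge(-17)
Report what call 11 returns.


Answer: 1824-11-13

Derivation:
% 1. kalendar.weekday() == Tuesday
% 2. kalendar.lunge(n: 13) == 1824-01-24
% 3. kalendar.yearhop(n: 7) == 1831-01-24
% 4. kalendar.lunge(n: -35) == 1828-02-24
% 5. kalendar.yearhop(n: 0) == 1828-02-24
% 6. kalendar.monthend() == 1828-02-29
% 7. kalendar.weekday() == Friday
% 8. kalendar.stepdays(n: -231) == 1827-07-13
% 9. kalendar.lunge(n: -33) == 1824-10-13
% 10. kalendar.lunge(n: 18) == 1826-04-13
% 11. kalendar.lunge(n: -17) == 1824-11-13


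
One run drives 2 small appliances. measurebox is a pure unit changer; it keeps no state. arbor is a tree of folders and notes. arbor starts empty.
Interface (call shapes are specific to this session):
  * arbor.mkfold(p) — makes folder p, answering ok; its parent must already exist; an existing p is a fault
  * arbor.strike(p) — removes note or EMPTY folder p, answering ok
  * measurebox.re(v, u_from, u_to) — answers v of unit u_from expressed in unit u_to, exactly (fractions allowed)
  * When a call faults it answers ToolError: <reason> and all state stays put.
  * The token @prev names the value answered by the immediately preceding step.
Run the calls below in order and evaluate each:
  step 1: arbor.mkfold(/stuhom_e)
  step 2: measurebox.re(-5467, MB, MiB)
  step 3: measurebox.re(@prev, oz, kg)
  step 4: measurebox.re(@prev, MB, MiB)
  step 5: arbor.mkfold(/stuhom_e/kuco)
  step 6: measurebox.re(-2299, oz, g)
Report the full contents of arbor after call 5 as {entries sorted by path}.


>>> arbor.mkfold p=/stuhom_e
  ok
>>> measurebox.re v=-5467 u_from=MB u_to=MiB
  -85421875/16384
>>> measurebox.re v=@prev u_from=oz u_to=kg
  -247978948679/1677721600
>>> measurebox.re v=@prev u_from=MB u_to=MiB
  -154986842924375/1099511627776
>>> arbor.mkfold p=/stuhom_e/kuco
  ok
>>> measurebox.re v=-2299 u_from=oz u_to=g
  -104280885863/1600000

Answer: {stuhom_e/, stuhom_e/kuco/}


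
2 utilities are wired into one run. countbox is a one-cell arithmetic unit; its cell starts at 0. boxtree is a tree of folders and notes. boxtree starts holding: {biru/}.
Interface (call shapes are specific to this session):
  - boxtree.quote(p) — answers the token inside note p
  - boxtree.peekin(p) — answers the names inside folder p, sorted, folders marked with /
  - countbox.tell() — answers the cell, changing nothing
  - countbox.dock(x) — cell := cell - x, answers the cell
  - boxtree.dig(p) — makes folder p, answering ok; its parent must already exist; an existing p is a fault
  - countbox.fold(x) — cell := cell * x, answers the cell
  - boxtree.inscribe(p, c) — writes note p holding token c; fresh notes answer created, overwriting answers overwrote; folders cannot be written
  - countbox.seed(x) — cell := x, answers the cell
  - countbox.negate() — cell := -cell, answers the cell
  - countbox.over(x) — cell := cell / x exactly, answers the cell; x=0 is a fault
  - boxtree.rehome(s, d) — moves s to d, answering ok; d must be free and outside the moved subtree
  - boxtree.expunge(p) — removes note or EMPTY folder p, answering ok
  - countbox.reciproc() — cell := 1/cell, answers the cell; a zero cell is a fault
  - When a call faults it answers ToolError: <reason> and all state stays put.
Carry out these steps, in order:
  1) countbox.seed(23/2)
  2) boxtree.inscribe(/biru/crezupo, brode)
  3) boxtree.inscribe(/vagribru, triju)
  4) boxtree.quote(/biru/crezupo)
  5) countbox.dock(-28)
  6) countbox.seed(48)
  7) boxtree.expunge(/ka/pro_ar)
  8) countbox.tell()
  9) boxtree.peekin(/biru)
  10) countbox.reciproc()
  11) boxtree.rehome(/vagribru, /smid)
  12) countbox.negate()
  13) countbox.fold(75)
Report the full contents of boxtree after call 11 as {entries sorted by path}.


Answer: {biru/, biru/crezupo=brode, smid=triju}

Derivation:
;; seed(x='23/2') ~> 23/2
;; inscribe(p='/biru/crezupo', c='brode') ~> created
;; inscribe(p='/vagribru', c='triju') ~> created
;; quote(p='/biru/crezupo') ~> brode
;; dock(x='-28') ~> 79/2
;; seed(x='48') ~> 48
;; expunge(p='/ka/pro_ar') ~> ToolError: not found
;; tell() ~> 48
;; peekin(p='/biru') ~> [crezupo]
;; reciproc() ~> 1/48
;; rehome(s='/vagribru', d='/smid') ~> ok
;; negate() ~> -1/48
;; fold(x='75') ~> -25/16


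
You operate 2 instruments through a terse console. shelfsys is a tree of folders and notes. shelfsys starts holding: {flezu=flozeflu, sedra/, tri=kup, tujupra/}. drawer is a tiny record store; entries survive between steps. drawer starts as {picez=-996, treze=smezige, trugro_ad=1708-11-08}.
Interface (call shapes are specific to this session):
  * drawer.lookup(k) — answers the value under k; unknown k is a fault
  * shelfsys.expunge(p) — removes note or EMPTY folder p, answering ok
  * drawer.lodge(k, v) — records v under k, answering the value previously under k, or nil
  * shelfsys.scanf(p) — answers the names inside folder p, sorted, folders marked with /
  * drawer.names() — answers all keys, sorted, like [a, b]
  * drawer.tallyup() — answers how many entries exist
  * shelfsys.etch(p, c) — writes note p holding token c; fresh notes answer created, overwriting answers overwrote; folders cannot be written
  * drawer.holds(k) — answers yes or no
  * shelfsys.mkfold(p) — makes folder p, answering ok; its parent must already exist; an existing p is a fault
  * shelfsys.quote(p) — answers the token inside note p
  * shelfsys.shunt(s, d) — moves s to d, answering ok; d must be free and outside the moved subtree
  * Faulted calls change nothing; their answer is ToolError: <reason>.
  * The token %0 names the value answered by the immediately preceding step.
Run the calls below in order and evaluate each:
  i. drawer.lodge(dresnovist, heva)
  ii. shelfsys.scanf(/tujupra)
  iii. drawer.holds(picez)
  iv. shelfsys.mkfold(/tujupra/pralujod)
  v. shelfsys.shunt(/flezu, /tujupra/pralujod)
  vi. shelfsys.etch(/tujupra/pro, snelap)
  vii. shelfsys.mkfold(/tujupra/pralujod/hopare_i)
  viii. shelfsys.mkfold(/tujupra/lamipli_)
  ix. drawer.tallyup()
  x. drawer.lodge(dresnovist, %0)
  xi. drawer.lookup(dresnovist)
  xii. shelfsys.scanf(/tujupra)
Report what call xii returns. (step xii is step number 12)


Answer: [lamipli_/, pralujod/, pro]

Derivation:
~$ drawer.lodge k→dresnovist v→heva
= nil
~$ shelfsys.scanf p→/tujupra
= []
~$ drawer.holds k→picez
= yes
~$ shelfsys.mkfold p→/tujupra/pralujod
= ok
~$ shelfsys.shunt s→/flezu d→/tujupra/pralujod
= ToolError: exists
~$ shelfsys.etch p→/tujupra/pro c→snelap
= created
~$ shelfsys.mkfold p→/tujupra/pralujod/hopare_i
= ok
~$ shelfsys.mkfold p→/tujupra/lamipli_
= ok
~$ drawer.tallyup
= 4
~$ drawer.lodge k→dresnovist v→%0
= heva
~$ drawer.lookup k→dresnovist
= 4
~$ shelfsys.scanf p→/tujupra
= [lamipli_/, pralujod/, pro]


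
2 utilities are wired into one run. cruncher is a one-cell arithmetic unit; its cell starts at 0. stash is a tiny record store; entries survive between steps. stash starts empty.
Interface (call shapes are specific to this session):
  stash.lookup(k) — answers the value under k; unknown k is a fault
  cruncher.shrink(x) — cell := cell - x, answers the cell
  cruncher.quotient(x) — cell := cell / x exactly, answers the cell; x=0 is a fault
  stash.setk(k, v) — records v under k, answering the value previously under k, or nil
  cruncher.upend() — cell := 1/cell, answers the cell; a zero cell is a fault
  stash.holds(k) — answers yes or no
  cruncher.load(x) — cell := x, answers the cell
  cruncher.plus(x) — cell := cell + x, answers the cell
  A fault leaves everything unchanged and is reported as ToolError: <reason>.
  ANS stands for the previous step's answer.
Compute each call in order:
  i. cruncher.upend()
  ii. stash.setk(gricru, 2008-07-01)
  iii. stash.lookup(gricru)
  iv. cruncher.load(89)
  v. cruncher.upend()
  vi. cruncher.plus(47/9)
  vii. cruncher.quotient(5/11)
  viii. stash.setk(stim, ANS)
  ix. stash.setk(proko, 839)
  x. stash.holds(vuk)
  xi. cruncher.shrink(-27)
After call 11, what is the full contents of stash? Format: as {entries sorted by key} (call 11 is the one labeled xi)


·→ upend()
·← ToolError: reciprocal of zero
·→ setk(k='gricru', v='2008-07-01')
·← nil
·→ lookup(k='gricru')
·← 2008-07-01
·→ load(x='89')
·← 89
·→ upend()
·← 1/89
·→ plus(x='47/9')
·← 4192/801
·→ quotient(x='5/11')
·← 46112/4005
·→ setk(k='stim', v='ANS')
·← nil
·→ setk(k='proko', v='839')
·← nil
·→ holds(k='vuk')
·← no
·→ shrink(x='-27')
·← 154247/4005

Answer: {gricru=2008-07-01, proko=839, stim=46112/4005}
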